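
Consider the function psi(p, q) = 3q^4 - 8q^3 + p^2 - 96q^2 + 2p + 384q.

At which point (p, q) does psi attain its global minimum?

(-1, -4)

psi(p,q) separates as A(p) + B(q), so its minimum is min A + min B.
A'(p) = 2p + 2 vanishes at p ∈ {-1}; B'(q) = 12(q - 4)(q - 2)(q + 4) vanishes at q ∈ {-4, 2, 4}.
Local minima of A (where A''>0): A(-1)=-1. Local minima of B: B(-4)=-1792, B(4)=256.
So the global minimum of psi is A(-1) + B(-4) = -1 − 1792 = -1793, attained at (-1, -4).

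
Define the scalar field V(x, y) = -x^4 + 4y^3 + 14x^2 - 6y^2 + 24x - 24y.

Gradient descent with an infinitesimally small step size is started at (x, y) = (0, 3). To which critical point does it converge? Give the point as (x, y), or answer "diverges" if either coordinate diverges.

(-1, 2)

V is separable, so gradient descent decouples: x follows -∂V/∂x, y follows -∂V/∂y.
∂V/∂x = -4(x - 3)(x + 1)(x + 2); at x=0 this is 24, so x decreases.
∂V/∂y = 12(y - 2)(y + 1); at y=3 this is 48, so y decreases.
x converges to its nearest critical value -1 (a local min of the x-part); y converges to 2. The iterate converges to (-1, 2).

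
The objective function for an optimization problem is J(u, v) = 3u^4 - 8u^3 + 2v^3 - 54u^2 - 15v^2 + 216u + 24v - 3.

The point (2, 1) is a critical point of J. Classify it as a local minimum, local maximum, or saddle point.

local maximum

The mixed partial ∂²J/∂u∂v is 0, so the Hessian at any point is diag(J_uu, J_vv) = diag(12(3u^2 - 4u - 9), 6(2v - 5)).
At (2, 1): H = diag(-60, -18).
Both eigenvalues are negative, so H is negative definite: a local maximum.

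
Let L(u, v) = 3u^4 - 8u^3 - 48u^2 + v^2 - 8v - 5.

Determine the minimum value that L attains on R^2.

-533

L(u,v) separates as P(u) + Q(v) − 5, so its minimum is min P + min Q − 5.
P'(u) = 12u(u - 4)(u + 2) vanishes at u ∈ {-2, 0, 4}; Q'(v) = 2v - 8 vanishes at v ∈ {4}.
Local minima of P (where P''>0): P(-2)=-80, P(4)=-512. Local minima of Q: Q(4)=-16.
So the global minimum of L is P(4) + Q(4) − 5 = -512 − 16 − 5 = -533, attained at (4, 4).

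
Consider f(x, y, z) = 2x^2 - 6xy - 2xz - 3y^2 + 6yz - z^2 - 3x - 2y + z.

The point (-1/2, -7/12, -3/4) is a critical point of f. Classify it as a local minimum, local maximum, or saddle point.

saddle point

The Hessian is constant: H = [[4, -6, -2], [-6, -6, 6], [-2, 6, -2]].
Leading principal minors: Δ₁ = 4, Δ₂ = -60, Δ₃ = 144.
The minors fit neither the all-positive nor the alternating-sign pattern, so H is indefinite: a saddle point.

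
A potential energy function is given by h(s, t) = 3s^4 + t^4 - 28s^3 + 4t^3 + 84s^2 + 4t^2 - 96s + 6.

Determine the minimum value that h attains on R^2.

h(s,t) separates as P(s) + Q(t) + 6, so its minimum is min P + min Q + 6.
P'(s) = 12(s - 4)(s - 2)(s - 1) vanishes at s ∈ {1, 2, 4}; Q'(t) = 4t(t + 1)(t + 2) vanishes at t ∈ {-2, -1, 0}.
Local minima of P (where P''>0): P(1)=-37, P(4)=-64. Local minima of Q: Q(-2)=0, Q(0)=0.
So the global minimum of h is P(4) + Q(-2) + 6 = -64 + 0 + 6 = -58, attained at (4, -2).

-58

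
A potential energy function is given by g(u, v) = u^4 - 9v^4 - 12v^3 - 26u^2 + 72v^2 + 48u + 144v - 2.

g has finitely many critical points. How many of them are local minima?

2

g separates as a function of u plus a function of v, so ∇g=0 decouples.
∂g/∂u = 4(u - 3)(u - 1)(u + 4) = 0 at u ∈ {-4, 1, 3}; ∂g/∂v = -36(v - 2)(v + 1)(v + 2) = 0 at v ∈ {-2, -1, 2}.
The Hessian is diagonal: diag(g_uu, g_vv). Second derivatives: g_uu(-4)=140, g_uu(1)=-40, g_uu(3)=56; g_vv(-2)=-144, g_vv(-1)=108, g_vv(2)=-432.
Local minima occur where both diagonal entries positive: (-4, -1), (3, -1). Count: 2.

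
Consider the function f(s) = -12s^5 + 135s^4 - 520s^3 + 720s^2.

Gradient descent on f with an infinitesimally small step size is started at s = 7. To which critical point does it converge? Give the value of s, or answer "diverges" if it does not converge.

f'(s) = -60s(s - 4)(s - 3)(s - 2), so f'(7) = -25200.
Gradient descent moves in the -f' direction, i.e. s is increasing.
There is no critical point above s=7, and f' keeps the same sign, so the iterate runs off to +∞.

diverges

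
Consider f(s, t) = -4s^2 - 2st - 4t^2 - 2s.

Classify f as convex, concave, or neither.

concave

f is quadratic, so its Hessian is the constant matrix H = [[-8, -2], [-2, -8]].
det(H) = 60, tr(H) = -16.
det(H) > 0 and tr(H) < 0, so H is negative definite everywhere: concave.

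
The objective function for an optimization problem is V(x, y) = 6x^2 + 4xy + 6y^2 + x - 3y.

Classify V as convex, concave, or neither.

V is quadratic, so its Hessian is the constant matrix H = [[12, 4], [4, 12]].
det(H) = 128, tr(H) = 24.
det(H) > 0 and tr(H) > 0, so H is positive definite everywhere: convex.

convex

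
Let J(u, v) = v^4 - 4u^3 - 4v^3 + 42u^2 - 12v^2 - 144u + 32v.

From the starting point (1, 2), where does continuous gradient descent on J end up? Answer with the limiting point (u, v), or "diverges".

J is separable, so gradient descent decouples: u follows -∂J/∂u, v follows -∂J/∂v.
∂J/∂u = -12(u - 4)(u - 3); at u=1 this is -72, so u increases.
∂J/∂v = 4(v - 4)(v - 1)(v + 2); at v=2 this is -32, so v increases.
u converges to its nearest critical value 3 (a local min of the u-part); v converges to 4. The iterate converges to (3, 4).

(3, 4)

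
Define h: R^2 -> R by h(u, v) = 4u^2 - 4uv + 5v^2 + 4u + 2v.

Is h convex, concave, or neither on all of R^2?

h is quadratic, so its Hessian is the constant matrix H = [[8, -4], [-4, 10]].
det(H) = 64, tr(H) = 18.
det(H) > 0 and tr(H) > 0, so H is positive definite everywhere: convex.

convex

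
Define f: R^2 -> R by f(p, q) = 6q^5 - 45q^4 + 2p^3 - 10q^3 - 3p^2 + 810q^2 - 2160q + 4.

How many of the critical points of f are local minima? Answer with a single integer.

2

f separates as a function of p plus a function of q, so ∇f=0 decouples.
∂f/∂p = 6p(p - 1) = 0 at p ∈ {0, 1}; ∂f/∂q = 30(q - 4)(q - 3)(q - 2)(q + 3) = 0 at q ∈ {-3, 2, 3, 4}.
The Hessian is diagonal: diag(f_pp, f_qq). Second derivatives: f_pp(0)=-6, f_pp(1)=6; f_qq(-3)=-6300, f_qq(2)=300, f_qq(3)=-180, f_qq(4)=420.
Local minima occur where both diagonal entries positive: (1, 2), (1, 4). Count: 2.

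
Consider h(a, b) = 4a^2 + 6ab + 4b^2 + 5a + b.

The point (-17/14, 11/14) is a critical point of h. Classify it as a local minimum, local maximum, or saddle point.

The Hessian of h is constant: H = [[8, 6], [6, 8]].
det(H) = 8·8 − 6² = 28.
det(H) > 0 and tr(H) = 16 > 0, so H is positive definite and the point is a local minimum.

local minimum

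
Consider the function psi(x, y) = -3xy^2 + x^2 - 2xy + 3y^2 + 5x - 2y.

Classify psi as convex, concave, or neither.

neither

The term -3xy^2 is cubic, so the Hessian is not constant.
∂²psi/∂y² = -6x + 6, which takes both signs as x varies (negative for sufficiently large x). A diagonal entry of the Hessian changing sign means the Hessian is neither positive- nor negative-semidefinite on all of R^2.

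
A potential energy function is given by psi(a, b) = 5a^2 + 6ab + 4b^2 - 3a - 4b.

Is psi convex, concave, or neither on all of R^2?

psi is quadratic, so its Hessian is the constant matrix H = [[10, 6], [6, 8]].
det(H) = 44, tr(H) = 18.
det(H) > 0 and tr(H) > 0, so H is positive definite everywhere: convex.

convex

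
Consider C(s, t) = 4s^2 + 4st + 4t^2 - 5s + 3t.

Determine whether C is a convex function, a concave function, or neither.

C is quadratic, so its Hessian is the constant matrix H = [[8, 4], [4, 8]].
det(H) = 48, tr(H) = 16.
det(H) > 0 and tr(H) > 0, so H is positive definite everywhere: convex.

convex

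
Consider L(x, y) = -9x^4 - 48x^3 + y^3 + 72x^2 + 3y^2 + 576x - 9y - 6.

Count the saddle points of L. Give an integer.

L separates as a function of x plus a function of y, so ∇L=0 decouples.
∂L/∂x = -36(x - 2)(x + 2)(x + 4) = 0 at x ∈ {-4, -2, 2}; ∂L/∂y = 3(y - 1)(y + 3) = 0 at y ∈ {-3, 1}.
The Hessian is diagonal: diag(L_xx, L_yy). Second derivatives: L_xx(-4)=-432, L_xx(-2)=288, L_xx(2)=-864; L_yy(-3)=-12, L_yy(1)=12.
Saddle points occur where the two diagonal entries have opposite signs: (-4, 1), (-2, -3), (2, 1). Count: 3.

3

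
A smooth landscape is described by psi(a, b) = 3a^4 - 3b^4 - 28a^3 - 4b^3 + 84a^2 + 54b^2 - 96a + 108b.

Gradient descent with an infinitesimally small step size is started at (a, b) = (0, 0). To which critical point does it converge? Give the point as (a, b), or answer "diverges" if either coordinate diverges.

(1, -1)

psi is separable, so gradient descent decouples: a follows -∂psi/∂a, b follows -∂psi/∂b.
∂psi/∂a = 12(a - 4)(a - 2)(a - 1); at a=0 this is -96, so a increases.
∂psi/∂b = -12(b - 3)(b + 1)(b + 3); at b=0 this is 108, so b decreases.
a converges to its nearest critical value 1 (a local min of the a-part); b converges to -1. The iterate converges to (1, -1).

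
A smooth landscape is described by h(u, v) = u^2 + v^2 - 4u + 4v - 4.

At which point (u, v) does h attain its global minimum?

h(u,v) separates as P(u) + Q(v) − 4, so its minimum is min P + min Q − 4.
P'(u) = 2u - 4 vanishes at u ∈ {2}; Q'(v) = 2v + 4 vanishes at v ∈ {-2}.
Local minima of P (where P''>0): P(2)=-4. Local minima of Q: Q(-2)=-4.
So the global minimum of h is P(2) + Q(-2) − 4 = -4 − 4 − 4 = -12, attained at (2, -2).

(2, -2)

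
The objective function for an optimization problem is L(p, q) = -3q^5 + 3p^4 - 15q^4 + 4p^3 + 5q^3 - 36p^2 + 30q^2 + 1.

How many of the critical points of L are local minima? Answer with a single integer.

4

L separates as a function of p plus a function of q, so ∇L=0 decouples.
∂L/∂p = 12p(p - 2)(p + 3) = 0 at p ∈ {-3, 0, 2}; ∂L/∂q = -15q(q - 1)(q + 1)(q + 4) = 0 at q ∈ {-4, -1, 0, 1}.
The Hessian is diagonal: diag(L_pp, L_qq). Second derivatives: L_pp(-3)=180, L_pp(0)=-72, L_pp(2)=120; L_qq(-4)=900, L_qq(-1)=-90, L_qq(0)=60, L_qq(1)=-150.
Local minima occur where both diagonal entries positive: (-3, -4), (-3, 0), (2, -4), (2, 0). Count: 4.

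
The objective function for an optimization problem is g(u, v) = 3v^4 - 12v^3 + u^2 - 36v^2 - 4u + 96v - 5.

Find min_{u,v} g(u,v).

-201

g(u,v) separates as P(u) + Q(v) − 5, so its minimum is min P + min Q − 5.
P'(u) = 2u - 4 vanishes at u ∈ {2}; Q'(v) = 12(v - 4)(v - 1)(v + 2) vanishes at v ∈ {-2, 1, 4}.
Local minima of P (where P''>0): P(2)=-4. Local minima of Q: Q(-2)=-192, Q(4)=-192.
So the global minimum of g is P(2) + Q(-2) − 5 = -4 − 192 − 5 = -201, attained at (2, -2).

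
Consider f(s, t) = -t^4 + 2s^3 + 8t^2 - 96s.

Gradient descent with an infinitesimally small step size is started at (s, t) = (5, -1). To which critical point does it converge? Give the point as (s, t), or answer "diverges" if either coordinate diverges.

(4, 0)

f is separable, so gradient descent decouples: s follows -∂f/∂s, t follows -∂f/∂t.
∂f/∂s = 6(s - 4)(s + 4); at s=5 this is 54, so s decreases.
∂f/∂t = -4t(t - 2)(t + 2); at t=-1 this is -12, so t increases.
s converges to its nearest critical value 4 (a local min of the s-part); t converges to 0. The iterate converges to (4, 0).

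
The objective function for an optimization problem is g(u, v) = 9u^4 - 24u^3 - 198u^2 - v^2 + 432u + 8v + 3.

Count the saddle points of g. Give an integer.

2

g separates as a function of u plus a function of v, so ∇g=0 decouples.
∂g/∂u = 36(u - 4)(u - 1)(u + 3) = 0 at u ∈ {-3, 1, 4}; ∂g/∂v = -2(v - 4) = 0 at v ∈ {4}.
The Hessian is diagonal: diag(g_uu, g_vv). Second derivatives: g_uu(-3)=1008, g_uu(1)=-432, g_uu(4)=756; g_vv(4)=-2.
Saddle points occur where the two diagonal entries have opposite signs: (-3, 4), (4, 4). Count: 2.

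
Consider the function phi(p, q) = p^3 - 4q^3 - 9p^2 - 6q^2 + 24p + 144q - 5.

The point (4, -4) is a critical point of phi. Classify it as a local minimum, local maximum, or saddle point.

The mixed partial ∂²phi/∂p∂q is 0, so the Hessian at any point is diag(phi_pp, phi_qq) = diag(6(p - 3), -12(2q + 1)).
At (4, -4): H = diag(6, 84).
Both eigenvalues are positive, so H is positive definite: a local minimum.

local minimum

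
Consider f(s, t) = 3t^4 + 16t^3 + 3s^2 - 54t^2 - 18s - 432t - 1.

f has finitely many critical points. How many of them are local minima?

f separates as a function of s plus a function of t, so ∇f=0 decouples.
∂f/∂s = 6(s - 3) = 0 at s ∈ {3}; ∂f/∂t = 12(t - 3)(t + 3)(t + 4) = 0 at t ∈ {-4, -3, 3}.
The Hessian is diagonal: diag(f_ss, f_tt). Second derivatives: f_ss(3)=6; f_tt(-4)=84, f_tt(-3)=-72, f_tt(3)=504.
Local minima occur where both diagonal entries positive: (3, -4), (3, 3). Count: 2.

2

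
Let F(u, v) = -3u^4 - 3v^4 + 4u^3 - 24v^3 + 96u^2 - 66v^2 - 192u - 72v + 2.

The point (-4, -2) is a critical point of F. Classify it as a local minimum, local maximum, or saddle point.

saddle point

The mixed partial ∂²F/∂u∂v is 0, so the Hessian at any point is diag(F_uu, F_vv) = diag(12(-3u^2 + 2u + 16), -12(3v^2 + 12v + 11)).
At (-4, -2): H = diag(-480, 12).
The eigenvalues have opposite signs, so H is indefinite: a saddle point.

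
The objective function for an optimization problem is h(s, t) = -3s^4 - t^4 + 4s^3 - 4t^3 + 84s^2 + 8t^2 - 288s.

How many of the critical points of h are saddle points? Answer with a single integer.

4

h separates as a function of s plus a function of t, so ∇h=0 decouples.
∂h/∂s = -12(s - 3)(s - 2)(s + 4) = 0 at s ∈ {-4, 2, 3}; ∂h/∂t = -4t(t - 1)(t + 4) = 0 at t ∈ {-4, 0, 1}.
The Hessian is diagonal: diag(h_ss, h_tt). Second derivatives: h_ss(-4)=-504, h_ss(2)=72, h_ss(3)=-84; h_tt(-4)=-80, h_tt(0)=16, h_tt(1)=-20.
Saddle points occur where the two diagonal entries have opposite signs: (-4, 0), (2, -4), (2, 1), (3, 0). Count: 4.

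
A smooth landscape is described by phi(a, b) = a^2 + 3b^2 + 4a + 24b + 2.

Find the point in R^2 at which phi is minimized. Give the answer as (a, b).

phi(a,b) separates as P(a) + Q(b) + 2, so its minimum is min P + min Q + 2.
P'(a) = 2a + 4 vanishes at a ∈ {-2}; Q'(b) = 6b + 24 vanishes at b ∈ {-4}.
Local minima of P (where P''>0): P(-2)=-4. Local minima of Q: Q(-4)=-48.
So the global minimum of phi is P(-2) + Q(-4) + 2 = -4 − 48 + 2 = -50, attained at (-2, -4).

(-2, -4)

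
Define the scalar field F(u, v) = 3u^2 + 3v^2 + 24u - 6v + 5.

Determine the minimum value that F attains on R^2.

-46

F(u,v) separates as P(u) + Q(v) + 5, so its minimum is min P + min Q + 5.
P'(u) = 6u + 24 vanishes at u ∈ {-4}; Q'(v) = 6v - 6 vanishes at v ∈ {1}.
Local minima of P (where P''>0): P(-4)=-48. Local minima of Q: Q(1)=-3.
So the global minimum of F is P(-4) + Q(1) + 5 = -48 − 3 + 5 = -46, attained at (-4, 1).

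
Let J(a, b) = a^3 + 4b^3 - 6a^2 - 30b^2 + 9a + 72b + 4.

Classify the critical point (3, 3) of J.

The mixed partial ∂²J/∂a∂b is 0, so the Hessian at any point is diag(J_aa, J_bb) = diag(6(a - 2), 12(2b - 5)).
At (3, 3): H = diag(6, 12).
Both eigenvalues are positive, so H is positive definite: a local minimum.

local minimum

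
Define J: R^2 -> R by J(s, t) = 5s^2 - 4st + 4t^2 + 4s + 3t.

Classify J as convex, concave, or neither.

convex

J is quadratic, so its Hessian is the constant matrix H = [[10, -4], [-4, 8]].
det(H) = 64, tr(H) = 18.
det(H) > 0 and tr(H) > 0, so H is positive definite everywhere: convex.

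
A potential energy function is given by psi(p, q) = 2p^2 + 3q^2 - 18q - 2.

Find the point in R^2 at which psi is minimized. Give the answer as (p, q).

psi(p,q) separates as A(p) + B(q) − 2, so its minimum is min A + min B − 2.
A'(p) = 4p vanishes at p ∈ {0}; B'(q) = 6q - 18 vanishes at q ∈ {3}.
Local minima of A (where A''>0): A(0)=0. Local minima of B: B(3)=-27.
So the global minimum of psi is A(0) + B(3) − 2 = 0 − 27 − 2 = -29, attained at (0, 3).

(0, 3)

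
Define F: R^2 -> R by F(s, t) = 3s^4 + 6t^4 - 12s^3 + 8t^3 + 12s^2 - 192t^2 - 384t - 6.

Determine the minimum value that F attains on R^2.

F(s,t) separates as P(s) + Q(t) − 6, so its minimum is min P + min Q − 6.
P'(s) = 12s(s - 2)(s - 1) vanishes at s ∈ {0, 1, 2}; Q'(t) = 24(t - 4)(t + 1)(t + 4) vanishes at t ∈ {-4, -1, 4}.
Local minima of P (where P''>0): P(0)=0, P(2)=0. Local minima of Q: Q(-4)=-512, Q(4)=-2560.
So the global minimum of F is P(0) + Q(4) − 6 = 0 − 2560 − 6 = -2566, attained at (0, 4).

-2566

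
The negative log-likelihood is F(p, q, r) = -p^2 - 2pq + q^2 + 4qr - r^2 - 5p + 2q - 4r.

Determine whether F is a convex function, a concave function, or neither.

neither

F is quadratic, so its Hessian is the constant matrix H = [[-2, -2, 0], [-2, 2, 4], [0, 4, -2]].
Leading principal minors: -2, -8, 48.
Neither pattern holds ⇒ H is indefinite ⇒ neither convex nor concave.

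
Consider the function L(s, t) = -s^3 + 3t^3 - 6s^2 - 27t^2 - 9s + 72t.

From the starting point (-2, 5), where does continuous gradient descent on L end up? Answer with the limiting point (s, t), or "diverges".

(-3, 4)

L is separable, so gradient descent decouples: s follows -∂L/∂s, t follows -∂L/∂t.
∂L/∂s = -3(s + 1)(s + 3); at s=-2 this is 3, so s decreases.
∂L/∂t = 9(t - 4)(t - 2); at t=5 this is 27, so t decreases.
s converges to its nearest critical value -3 (a local min of the s-part); t converges to 4. The iterate converges to (-3, 4).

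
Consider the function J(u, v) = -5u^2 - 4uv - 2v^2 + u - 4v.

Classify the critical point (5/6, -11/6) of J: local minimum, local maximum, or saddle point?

local maximum

The Hessian of J is constant: H = [[-10, -4], [-4, -4]].
det(H) = (-10)·(-4) − (-4)² = 24.
det(H) > 0 and tr(H) = -14 < 0, so H is negative definite and the point is a local maximum.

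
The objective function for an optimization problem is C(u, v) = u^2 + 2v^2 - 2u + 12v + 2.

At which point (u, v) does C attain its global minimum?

C(u,v) separates as P(u) + Q(v) + 2, so its minimum is min P + min Q + 2.
P'(u) = 2u - 2 vanishes at u ∈ {1}; Q'(v) = 4v + 12 vanishes at v ∈ {-3}.
Local minima of P (where P''>0): P(1)=-1. Local minima of Q: Q(-3)=-18.
So the global minimum of C is P(1) + Q(-3) + 2 = -1 − 18 + 2 = -17, attained at (1, -3).

(1, -3)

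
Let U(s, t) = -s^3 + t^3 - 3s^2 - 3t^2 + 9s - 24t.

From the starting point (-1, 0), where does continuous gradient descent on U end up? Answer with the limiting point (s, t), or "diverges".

(-3, 4)

U is separable, so gradient descent decouples: s follows -∂U/∂s, t follows -∂U/∂t.
∂U/∂s = -3(s - 1)(s + 3); at s=-1 this is 12, so s decreases.
∂U/∂t = 3(t - 4)(t + 2); at t=0 this is -24, so t increases.
s converges to its nearest critical value -3 (a local min of the s-part); t converges to 4. The iterate converges to (-3, 4).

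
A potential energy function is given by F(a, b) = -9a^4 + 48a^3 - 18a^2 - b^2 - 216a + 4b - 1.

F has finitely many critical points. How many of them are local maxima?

2

F separates as a function of a plus a function of b, so ∇F=0 decouples.
∂F/∂a = -36(a - 3)(a - 2)(a + 1) = 0 at a ∈ {-1, 2, 3}; ∂F/∂b = -2(b - 2) = 0 at b ∈ {2}.
The Hessian is diagonal: diag(F_aa, F_bb). Second derivatives: F_aa(-1)=-432, F_aa(2)=108, F_aa(3)=-144; F_bb(2)=-2.
Local maxima occur where both diagonal entries negative: (-1, 2), (3, 2). Count: 2.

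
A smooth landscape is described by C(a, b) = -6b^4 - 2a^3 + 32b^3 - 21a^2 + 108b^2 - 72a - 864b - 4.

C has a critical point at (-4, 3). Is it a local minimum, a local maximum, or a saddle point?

local minimum

The mixed partial ∂²C/∂a∂b is 0, so the Hessian at any point is diag(C_aa, C_bb) = diag(-6(2a + 7), 24(-3b^2 + 8b + 9)).
At (-4, 3): H = diag(6, 144).
Both eigenvalues are positive, so H is positive definite: a local minimum.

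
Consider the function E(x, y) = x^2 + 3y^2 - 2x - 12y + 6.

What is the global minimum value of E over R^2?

E(x,y) separates as P(x) + Q(y) + 6, so its minimum is min P + min Q + 6.
P'(x) = 2x - 2 vanishes at x ∈ {1}; Q'(y) = 6y - 12 vanishes at y ∈ {2}.
Local minima of P (where P''>0): P(1)=-1. Local minima of Q: Q(2)=-12.
So the global minimum of E is P(1) + Q(2) + 6 = -1 − 12 + 6 = -7, attained at (1, 2).

-7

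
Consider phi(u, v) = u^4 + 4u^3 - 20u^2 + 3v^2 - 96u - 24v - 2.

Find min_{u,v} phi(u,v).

-329

phi(u,v) separates as P(u) + Q(v) − 2, so its minimum is min P + min Q − 2.
P'(u) = 4(u - 3)(u + 2)(u + 4) vanishes at u ∈ {-4, -2, 3}; Q'(v) = 6v - 24 vanishes at v ∈ {4}.
Local minima of P (where P''>0): P(-4)=64, P(3)=-279. Local minima of Q: Q(4)=-48.
So the global minimum of phi is P(3) + Q(4) − 2 = -279 − 48 − 2 = -329, attained at (3, 4).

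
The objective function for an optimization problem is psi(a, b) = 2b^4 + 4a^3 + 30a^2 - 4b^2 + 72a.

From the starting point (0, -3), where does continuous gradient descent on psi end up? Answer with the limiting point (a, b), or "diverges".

(-2, -1)

psi is separable, so gradient descent decouples: a follows -∂psi/∂a, b follows -∂psi/∂b.
∂psi/∂a = 12(a + 2)(a + 3); at a=0 this is 72, so a decreases.
∂psi/∂b = 8b(b - 1)(b + 1); at b=-3 this is -192, so b increases.
a converges to its nearest critical value -2 (a local min of the a-part); b converges to -1. The iterate converges to (-2, -1).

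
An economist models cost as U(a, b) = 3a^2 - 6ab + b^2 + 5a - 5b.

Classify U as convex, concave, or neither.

neither

U is quadratic, so its Hessian is the constant matrix H = [[6, -6], [-6, 2]].
det(H) = -24, tr(H) = 8.
det(H) < 0, so H is indefinite: neither convex nor concave.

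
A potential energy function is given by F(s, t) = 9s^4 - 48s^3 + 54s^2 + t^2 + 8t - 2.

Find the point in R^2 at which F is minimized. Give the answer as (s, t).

F(s,t) separates as P(s) + Q(t) − 2, so its minimum is min P + min Q − 2.
P'(s) = 36s(s - 3)(s - 1) vanishes at s ∈ {0, 1, 3}; Q'(t) = 2(t + 4) vanishes at t ∈ {-4}.
Local minima of P (where P''>0): P(0)=0, P(3)=-81. Local minima of Q: Q(-4)=-16.
So the global minimum of F is P(3) + Q(-4) − 2 = -81 − 16 − 2 = -99, attained at (3, -4).

(3, -4)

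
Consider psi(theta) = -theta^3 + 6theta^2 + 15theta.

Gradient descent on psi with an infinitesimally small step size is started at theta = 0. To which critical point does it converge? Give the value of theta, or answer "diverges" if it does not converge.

psi'(theta) = -3(theta - 5)(theta + 1), so psi'(0) = 15.
Gradient descent moves in the -psi' direction, i.e. theta is decreasing.
The nearest critical point in that direction is theta = -1, where psi'' = 18 > 0 (a local minimum). The iterate converges there.

-1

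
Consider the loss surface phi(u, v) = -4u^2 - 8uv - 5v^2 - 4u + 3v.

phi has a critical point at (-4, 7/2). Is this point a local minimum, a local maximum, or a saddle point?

local maximum

The Hessian of phi is constant: H = [[-8, -8], [-8, -10]].
det(H) = (-8)·(-10) − (-8)² = 16.
det(H) > 0 and tr(H) = -18 < 0, so H is negative definite and the point is a local maximum.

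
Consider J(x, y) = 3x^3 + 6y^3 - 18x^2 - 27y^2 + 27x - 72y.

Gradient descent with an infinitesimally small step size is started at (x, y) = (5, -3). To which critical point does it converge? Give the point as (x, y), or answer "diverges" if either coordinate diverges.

diverges

J is separable, so gradient descent decouples: x follows -∂J/∂x, y follows -∂J/∂y.
∂J/∂x = 9(x - 3)(x - 1); at x=5 this is 72, so x decreases.
∂J/∂y = 18(y - 4)(y + 1); at y=-3 this is 252, so y decreases.
The y-coordinate has no critical point in that direction and runs off to infinity.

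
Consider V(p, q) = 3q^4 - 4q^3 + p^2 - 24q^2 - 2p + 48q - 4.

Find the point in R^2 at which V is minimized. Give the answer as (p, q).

(1, -2)

V(p,q) separates as A(p) + B(q) − 4, so its minimum is min A + min B − 4.
A'(p) = 2p - 2 vanishes at p ∈ {1}; B'(q) = 12(q - 2)(q - 1)(q + 2) vanishes at q ∈ {-2, 1, 2}.
Local minima of A (where A''>0): A(1)=-1. Local minima of B: B(-2)=-112, B(2)=16.
So the global minimum of V is A(1) + B(-2) − 4 = -1 − 112 − 4 = -117, attained at (1, -2).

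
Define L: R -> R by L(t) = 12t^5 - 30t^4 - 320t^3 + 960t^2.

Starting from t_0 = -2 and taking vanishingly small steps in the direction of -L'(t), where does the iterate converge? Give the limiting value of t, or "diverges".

0

L'(t) = 60t(t - 4)(t - 2)(t + 4), so L'(-2) = -5760.
Gradient descent moves in the -L' direction, i.e. t is increasing.
The nearest critical point in that direction is t = 0, where L'' = 1920 > 0 (a local minimum). The iterate converges there.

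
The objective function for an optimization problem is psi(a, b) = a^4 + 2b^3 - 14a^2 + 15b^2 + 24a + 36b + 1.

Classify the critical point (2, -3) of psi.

saddle point

The mixed partial ∂²psi/∂a∂b is 0, so the Hessian at any point is diag(psi_aa, psi_bb) = diag(4(3a^2 - 7), 6(2b + 5)).
At (2, -3): H = diag(20, -6).
The eigenvalues have opposite signs, so H is indefinite: a saddle point.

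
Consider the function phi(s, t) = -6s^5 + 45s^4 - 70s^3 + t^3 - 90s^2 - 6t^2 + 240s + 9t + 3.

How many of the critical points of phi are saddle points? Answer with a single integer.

4

phi separates as a function of s plus a function of t, so ∇phi=0 decouples.
∂phi/∂s = -30(s - 4)(s - 2)(s - 1)(s + 1) = 0 at s ∈ {-1, 1, 2, 4}; ∂phi/∂t = 3(t - 3)(t - 1) = 0 at t ∈ {1, 3}.
The Hessian is diagonal: diag(phi_ss, phi_tt). Second derivatives: phi_ss(-1)=900, phi_ss(1)=-180, phi_ss(2)=180, phi_ss(4)=-900; phi_tt(1)=-6, phi_tt(3)=6.
Saddle points occur where the two diagonal entries have opposite signs: (-1, 1), (1, 3), (2, 1), (4, 3). Count: 4.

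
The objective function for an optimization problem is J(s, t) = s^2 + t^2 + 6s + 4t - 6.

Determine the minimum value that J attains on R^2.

-19

J(s,t) separates as P(s) + Q(t) − 6, so its minimum is min P + min Q − 6.
P'(s) = 2s + 6 vanishes at s ∈ {-3}; Q'(t) = 2(t + 2) vanishes at t ∈ {-2}.
Local minima of P (where P''>0): P(-3)=-9. Local minima of Q: Q(-2)=-4.
So the global minimum of J is P(-3) + Q(-2) − 6 = -9 − 4 − 6 = -19, attained at (-3, -2).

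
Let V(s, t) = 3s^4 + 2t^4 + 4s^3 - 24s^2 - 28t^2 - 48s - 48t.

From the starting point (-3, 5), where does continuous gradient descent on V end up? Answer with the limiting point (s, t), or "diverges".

(-2, 3)

V is separable, so gradient descent decouples: s follows -∂V/∂s, t follows -∂V/∂t.
∂V/∂s = 12(s - 2)(s + 1)(s + 2); at s=-3 this is -120, so s increases.
∂V/∂t = 8(t - 3)(t + 1)(t + 2); at t=5 this is 672, so t decreases.
s converges to its nearest critical value -2 (a local min of the s-part); t converges to 3. The iterate converges to (-2, 3).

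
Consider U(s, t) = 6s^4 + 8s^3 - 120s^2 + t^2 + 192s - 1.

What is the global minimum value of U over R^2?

U(s,t) separates as P(s) + Q(t) − 1, so its minimum is min P + min Q − 1.
P'(s) = 24(s - 2)(s - 1)(s + 4) vanishes at s ∈ {-4, 1, 2}; Q'(t) = 2t vanishes at t ∈ {0}.
Local minima of P (where P''>0): P(-4)=-1664, P(2)=64. Local minima of Q: Q(0)=0.
So the global minimum of U is P(-4) + Q(0) − 1 = -1664 + 0 − 1 = -1665, attained at (-4, 0).

-1665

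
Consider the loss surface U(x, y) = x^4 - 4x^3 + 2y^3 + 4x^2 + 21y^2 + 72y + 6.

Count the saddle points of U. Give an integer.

3

U separates as a function of x plus a function of y, so ∇U=0 decouples.
∂U/∂x = 4x(x - 2)(x - 1) = 0 at x ∈ {0, 1, 2}; ∂U/∂y = 6(y + 3)(y + 4) = 0 at y ∈ {-4, -3}.
The Hessian is diagonal: diag(U_xx, U_yy). Second derivatives: U_xx(0)=8, U_xx(1)=-4, U_xx(2)=8; U_yy(-4)=-6, U_yy(-3)=6.
Saddle points occur where the two diagonal entries have opposite signs: (0, -4), (1, -3), (2, -4). Count: 3.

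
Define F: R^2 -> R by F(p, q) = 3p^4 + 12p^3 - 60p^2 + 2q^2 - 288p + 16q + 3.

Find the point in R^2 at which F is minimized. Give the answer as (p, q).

F(p,q) separates as A(p) + B(q) + 3, so its minimum is min A + min B + 3.
A'(p) = 12(p - 3)(p + 2)(p + 4) vanishes at p ∈ {-4, -2, 3}; B'(q) = 4q + 16 vanishes at q ∈ {-4}.
Local minima of A (where A''>0): A(-4)=192, A(3)=-837. Local minima of B: B(-4)=-32.
So the global minimum of F is A(3) + B(-4) + 3 = -837 − 32 + 3 = -866, attained at (3, -4).

(3, -4)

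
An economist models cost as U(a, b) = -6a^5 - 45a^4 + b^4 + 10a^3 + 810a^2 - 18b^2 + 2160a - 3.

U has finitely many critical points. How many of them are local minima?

U separates as a function of a plus a function of b, so ∇U=0 decouples.
∂U/∂a = -30(a - 3)(a + 2)(a + 3)(a + 4) = 0 at a ∈ {-4, -3, -2, 3}; ∂U/∂b = 4b(b - 3)(b + 3) = 0 at b ∈ {-3, 0, 3}.
The Hessian is diagonal: diag(U_aa, U_bb). Second derivatives: U_aa(-4)=420, U_aa(-3)=-180, U_aa(-2)=300, U_aa(3)=-6300; U_bb(-3)=72, U_bb(0)=-36, U_bb(3)=72.
Local minima occur where both diagonal entries positive: (-4, -3), (-4, 3), (-2, -3), (-2, 3). Count: 4.

4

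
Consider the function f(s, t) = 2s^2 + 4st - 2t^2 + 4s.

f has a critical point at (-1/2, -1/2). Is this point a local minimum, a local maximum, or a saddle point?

The Hessian of f is constant: H = [[4, 4], [4, -4]].
det(H) = 4·(-4) − 4² = -32.
Since det(H) < 0, H is indefinite and the critical point is a saddle point.

saddle point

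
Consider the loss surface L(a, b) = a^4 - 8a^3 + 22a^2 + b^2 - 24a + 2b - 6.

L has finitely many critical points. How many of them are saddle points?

1

L separates as a function of a plus a function of b, so ∇L=0 decouples.
∂L/∂a = 4(a - 3)(a - 2)(a - 1) = 0 at a ∈ {1, 2, 3}; ∂L/∂b = 2(b + 1) = 0 at b ∈ {-1}.
The Hessian is diagonal: diag(L_aa, L_bb). Second derivatives: L_aa(1)=8, L_aa(2)=-4, L_aa(3)=8; L_bb(-1)=2.
Saddle points occur where the two diagonal entries have opposite signs: (2, -1). Count: 1.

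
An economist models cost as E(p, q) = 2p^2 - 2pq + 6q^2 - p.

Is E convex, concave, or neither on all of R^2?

convex

E is quadratic, so its Hessian is the constant matrix H = [[4, -2], [-2, 12]].
det(H) = 44, tr(H) = 16.
det(H) > 0 and tr(H) > 0, so H is positive definite everywhere: convex.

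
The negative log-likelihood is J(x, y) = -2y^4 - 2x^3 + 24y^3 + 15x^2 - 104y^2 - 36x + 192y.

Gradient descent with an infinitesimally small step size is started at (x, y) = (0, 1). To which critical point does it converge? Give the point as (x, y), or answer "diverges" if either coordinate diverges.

J is separable, so gradient descent decouples: x follows -∂J/∂x, y follows -∂J/∂y.
∂J/∂x = -6(x - 3)(x - 2); at x=0 this is -36, so x increases.
∂J/∂y = -8(y - 4)(y - 3)(y - 2); at y=1 this is 48, so y decreases.
The y-coordinate has no critical point in that direction and runs off to infinity.

diverges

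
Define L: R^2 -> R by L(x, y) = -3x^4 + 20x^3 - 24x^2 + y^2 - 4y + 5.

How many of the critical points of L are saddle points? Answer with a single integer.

L separates as a function of x plus a function of y, so ∇L=0 decouples.
∂L/∂x = -12x(x - 4)(x - 1) = 0 at x ∈ {0, 1, 4}; ∂L/∂y = 2(y - 2) = 0 at y ∈ {2}.
The Hessian is diagonal: diag(L_xx, L_yy). Second derivatives: L_xx(0)=-48, L_xx(1)=36, L_xx(4)=-144; L_yy(2)=2.
Saddle points occur where the two diagonal entries have opposite signs: (0, 2), (4, 2). Count: 2.

2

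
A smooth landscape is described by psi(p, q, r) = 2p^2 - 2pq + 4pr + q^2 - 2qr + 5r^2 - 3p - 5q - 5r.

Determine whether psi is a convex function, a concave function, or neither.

convex

psi is quadratic, so its Hessian is the constant matrix H = [[4, -2, 4], [-2, 2, -2], [4, -2, 10]].
Leading principal minors: 4, 4, 24.
All positive ⇒ H ≻ 0 ⇒ convex.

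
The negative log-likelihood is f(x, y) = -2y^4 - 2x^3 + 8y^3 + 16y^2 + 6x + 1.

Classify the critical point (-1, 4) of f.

The mixed partial ∂²f/∂x∂y is 0, so the Hessian at any point is diag(f_xx, f_yy) = diag(-12x, 8(-3y^2 + 6y + 4)).
At (-1, 4): H = diag(12, -160).
The eigenvalues have opposite signs, so H is indefinite: a saddle point.

saddle point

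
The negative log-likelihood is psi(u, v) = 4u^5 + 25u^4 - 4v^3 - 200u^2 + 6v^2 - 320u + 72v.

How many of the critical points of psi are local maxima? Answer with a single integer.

psi separates as a function of u plus a function of v, so ∇psi=0 decouples.
∂psi/∂u = 20(u - 2)(u + 1)(u + 2)(u + 4) = 0 at u ∈ {-4, -2, -1, 2}; ∂psi/∂v = -12(v - 3)(v + 2) = 0 at v ∈ {-2, 3}.
The Hessian is diagonal: diag(psi_uu, psi_vv). Second derivatives: psi_uu(-4)=-720, psi_uu(-2)=160, psi_uu(-1)=-180, psi_uu(2)=1440; psi_vv(-2)=60, psi_vv(3)=-60.
Local maxima occur where both diagonal entries negative: (-4, 3), (-1, 3). Count: 2.

2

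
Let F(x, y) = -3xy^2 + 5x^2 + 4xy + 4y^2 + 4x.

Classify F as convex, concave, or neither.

neither

The term -3xy^2 is cubic, so the Hessian is not constant.
∂²F/∂y² = -6x + 8, which takes both signs as x varies (negative for sufficiently large x). A diagonal entry of the Hessian changing sign means the Hessian is neither positive- nor negative-semidefinite on all of R^2.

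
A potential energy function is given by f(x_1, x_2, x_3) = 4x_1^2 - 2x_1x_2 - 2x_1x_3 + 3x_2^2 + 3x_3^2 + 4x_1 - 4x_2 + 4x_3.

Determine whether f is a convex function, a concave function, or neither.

convex

f is quadratic, so its Hessian is the constant matrix H = [[8, -2, -2], [-2, 6, 0], [-2, 0, 6]].
Leading principal minors: 8, 44, 240.
All positive ⇒ H ≻ 0 ⇒ convex.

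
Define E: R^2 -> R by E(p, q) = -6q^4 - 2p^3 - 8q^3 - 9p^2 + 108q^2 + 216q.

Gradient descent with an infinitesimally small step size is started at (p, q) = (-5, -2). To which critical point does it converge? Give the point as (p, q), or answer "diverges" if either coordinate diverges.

(-3, -1)

E is separable, so gradient descent decouples: p follows -∂E/∂p, q follows -∂E/∂q.
∂E/∂p = -6p(p + 3); at p=-5 this is -60, so p increases.
∂E/∂q = -24(q - 3)(q + 1)(q + 3); at q=-2 this is -120, so q increases.
p converges to its nearest critical value -3 (a local min of the p-part); q converges to -1. The iterate converges to (-3, -1).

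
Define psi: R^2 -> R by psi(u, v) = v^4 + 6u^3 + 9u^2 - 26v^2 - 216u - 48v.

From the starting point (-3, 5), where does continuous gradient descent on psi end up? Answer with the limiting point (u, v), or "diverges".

psi is separable, so gradient descent decouples: u follows -∂psi/∂u, v follows -∂psi/∂v.
∂psi/∂u = 18(u - 3)(u + 4); at u=-3 this is -108, so u increases.
∂psi/∂v = 4(v - 4)(v + 1)(v + 3); at v=5 this is 192, so v decreases.
u converges to its nearest critical value 3 (a local min of the u-part); v converges to 4. The iterate converges to (3, 4).

(3, 4)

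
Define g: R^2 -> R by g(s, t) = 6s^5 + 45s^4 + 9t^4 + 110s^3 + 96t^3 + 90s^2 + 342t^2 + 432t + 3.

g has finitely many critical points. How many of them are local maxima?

g separates as a function of s plus a function of t, so ∇g=0 decouples.
∂g/∂s = 30s(s + 1)(s + 2)(s + 3) = 0 at s ∈ {-3, -2, -1, 0}; ∂g/∂t = 36(t + 1)(t + 3)(t + 4) = 0 at t ∈ {-4, -3, -1}.
The Hessian is diagonal: diag(g_ss, g_tt). Second derivatives: g_ss(-3)=-180, g_ss(-2)=60, g_ss(-1)=-60, g_ss(0)=180; g_tt(-4)=108, g_tt(-3)=-72, g_tt(-1)=216.
Local maxima occur where both diagonal entries negative: (-3, -3), (-1, -3). Count: 2.

2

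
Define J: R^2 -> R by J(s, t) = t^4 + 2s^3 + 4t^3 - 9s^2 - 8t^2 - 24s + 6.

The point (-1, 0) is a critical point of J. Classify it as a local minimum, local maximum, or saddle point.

The mixed partial ∂²J/∂s∂t is 0, so the Hessian at any point is diag(J_ss, J_tt) = diag(6(2s - 3), 4(3t^2 + 6t - 4)).
At (-1, 0): H = diag(-30, -16).
Both eigenvalues are negative, so H is negative definite: a local maximum.

local maximum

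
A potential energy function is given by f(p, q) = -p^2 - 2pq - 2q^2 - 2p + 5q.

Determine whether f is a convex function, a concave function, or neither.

concave

f is quadratic, so its Hessian is the constant matrix H = [[-2, -2], [-2, -4]].
det(H) = 4, tr(H) = -6.
det(H) > 0 and tr(H) < 0, so H is negative definite everywhere: concave.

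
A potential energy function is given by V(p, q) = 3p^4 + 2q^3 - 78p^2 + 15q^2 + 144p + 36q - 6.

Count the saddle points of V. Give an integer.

3

V separates as a function of p plus a function of q, so ∇V=0 decouples.
∂V/∂p = 12(p - 3)(p - 1)(p + 4) = 0 at p ∈ {-4, 1, 3}; ∂V/∂q = 6(q + 2)(q + 3) = 0 at q ∈ {-3, -2}.
The Hessian is diagonal: diag(V_pp, V_qq). Second derivatives: V_pp(-4)=420, V_pp(1)=-120, V_pp(3)=168; V_qq(-3)=-6, V_qq(-2)=6.
Saddle points occur where the two diagonal entries have opposite signs: (-4, -3), (1, -2), (3, -3). Count: 3.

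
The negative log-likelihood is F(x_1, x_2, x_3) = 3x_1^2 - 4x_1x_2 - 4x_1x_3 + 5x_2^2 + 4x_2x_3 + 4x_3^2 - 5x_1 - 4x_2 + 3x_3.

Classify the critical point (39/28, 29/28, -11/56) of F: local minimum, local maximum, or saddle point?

local minimum

The Hessian is constant: H = [[6, -4, -4], [-4, 10, 4], [-4, 4, 8]].
Leading principal minors: Δ₁ = 6, Δ₂ = 44, Δ₃ = 224.
All leading minors are positive, so H is positive definite: a local minimum.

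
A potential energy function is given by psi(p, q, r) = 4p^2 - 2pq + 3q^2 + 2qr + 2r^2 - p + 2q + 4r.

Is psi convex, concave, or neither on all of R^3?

convex

psi is quadratic, so its Hessian is the constant matrix H = [[8, -2, 0], [-2, 6, 2], [0, 2, 4]].
Leading principal minors: 8, 44, 144.
All positive ⇒ H ≻ 0 ⇒ convex.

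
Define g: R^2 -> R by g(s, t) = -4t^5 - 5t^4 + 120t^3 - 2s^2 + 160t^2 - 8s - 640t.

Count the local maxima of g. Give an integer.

g separates as a function of s plus a function of t, so ∇g=0 decouples.
∂g/∂s = -4(s + 2) = 0 at s ∈ {-2}; ∂g/∂t = -20(t - 4)(t - 1)(t + 2)(t + 4) = 0 at t ∈ {-4, -2, 1, 4}.
The Hessian is diagonal: diag(g_ss, g_tt). Second derivatives: g_ss(-2)=-4; g_tt(-4)=1600, g_tt(-2)=-720, g_tt(1)=900, g_tt(4)=-2880.
Local maxima occur where both diagonal entries negative: (-2, -2), (-2, 4). Count: 2.

2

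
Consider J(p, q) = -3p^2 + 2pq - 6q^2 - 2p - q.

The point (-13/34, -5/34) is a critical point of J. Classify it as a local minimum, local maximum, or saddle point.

The Hessian of J is constant: H = [[-6, 2], [2, -12]].
det(H) = (-6)·(-12) − 2² = 68.
det(H) > 0 and tr(H) = -18 < 0, so H is negative definite and the point is a local maximum.

local maximum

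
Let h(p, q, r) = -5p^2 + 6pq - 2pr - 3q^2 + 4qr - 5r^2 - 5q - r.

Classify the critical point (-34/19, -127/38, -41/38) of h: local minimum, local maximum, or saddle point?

The Hessian is constant: H = [[-10, 6, -2], [6, -6, 4], [-2, 4, -10]].
Leading principal minors: Δ₁ = -10, Δ₂ = 24, Δ₃ = -152.
The minors alternate sign starting negative (−, +, −), so H is negative definite: a local maximum.

local maximum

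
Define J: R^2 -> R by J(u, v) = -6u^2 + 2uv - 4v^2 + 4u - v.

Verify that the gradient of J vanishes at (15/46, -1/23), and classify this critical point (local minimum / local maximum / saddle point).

local maximum

∇J = (-12u + 2v + 4, 2u - 8v - 1); substituting (15/46, -1/23) gives ∇J = (0, 0), so (15/46, -1/23) is indeed a critical point.
The Hessian of J is constant: H = [[-12, 2], [2, -8]].
det(H) = (-12)·(-8) − 2² = 92.
det(H) > 0 and tr(H) = -20 < 0, so H is negative definite and the point is a local maximum.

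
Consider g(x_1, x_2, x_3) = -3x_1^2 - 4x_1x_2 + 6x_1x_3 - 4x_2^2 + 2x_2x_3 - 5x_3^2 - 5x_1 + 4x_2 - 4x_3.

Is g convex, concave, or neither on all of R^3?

concave

g is quadratic, so its Hessian is the constant matrix H = [[-6, -4, 6], [-4, -8, 2], [6, 2, -10]].
Leading principal minors: -6, 32, -104.
Signs alternate −, +, − ⇒ H ≺ 0 ⇒ concave.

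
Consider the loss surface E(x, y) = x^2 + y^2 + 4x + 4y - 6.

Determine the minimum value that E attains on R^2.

-14

E(x,y) separates as P(x) + Q(y) − 6, so its minimum is min P + min Q − 6.
P'(x) = 2x + 4 vanishes at x ∈ {-2}; Q'(y) = 2y + 4 vanishes at y ∈ {-2}.
Local minima of P (where P''>0): P(-2)=-4. Local minima of Q: Q(-2)=-4.
So the global minimum of E is P(-2) + Q(-2) − 6 = -4 − 4 − 6 = -14, attained at (-2, -2).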